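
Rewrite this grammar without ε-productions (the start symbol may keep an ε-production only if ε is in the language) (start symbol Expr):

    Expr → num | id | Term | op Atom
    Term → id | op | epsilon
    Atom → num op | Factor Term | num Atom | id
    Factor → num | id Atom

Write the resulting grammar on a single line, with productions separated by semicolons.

Nullable nonterminals: {Expr, Term}.
ε ∈ L(G) since Expr is nullable, so keep Expr → ε.
Expand every rule over subsets of its nullable positions: Atom → Factor Term gives Factor Term | Factor.

Expr → num | id | Term | op Atom | ε; Term → id | op; Atom → num op | Factor Term | Factor | num Atom | id; Factor → num | id Atom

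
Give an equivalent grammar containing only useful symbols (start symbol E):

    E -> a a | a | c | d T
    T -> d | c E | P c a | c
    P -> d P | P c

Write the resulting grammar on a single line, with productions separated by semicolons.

E -> a a | a | c | d T; T -> d | c E | c

Generating nonterminals: {E, T}.
Reachable from E after that: {E, T}.
Removed useless symbols: {P} and every production mentioning them.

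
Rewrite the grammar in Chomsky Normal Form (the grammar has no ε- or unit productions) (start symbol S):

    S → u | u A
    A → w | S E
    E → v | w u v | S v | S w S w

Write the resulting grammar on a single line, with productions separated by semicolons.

S → u | X1 A; A → w | S E; E → v | X2 Y1 | S X3 | S Y2; X1 → u; X2 → w; X3 → v; Y1 → X1 X3; Y2 → X2 Y3; Y3 → S X2

Introduce a nonterminal for each terminal appearing in a rule of length ≥ 2: X1 → u, X2 → w, X3 → v.
Binarize each right-hand side of length ≥ 3 by chaining fresh nonterminals (Y1, Y2, …): affected rules were E → X2 X1 X3; E → S X2 S X2.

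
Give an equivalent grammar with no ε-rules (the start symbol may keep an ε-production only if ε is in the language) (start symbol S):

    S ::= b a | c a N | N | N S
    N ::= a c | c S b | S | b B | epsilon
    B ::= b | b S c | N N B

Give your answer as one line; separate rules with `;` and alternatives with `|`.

Nullable nonterminals: {N, S}.
ε ∈ L(G) since S is nullable, so keep S → ε.
Expand every rule over subsets of its nullable positions: S → c a N gives c a N | c a. N → c S b gives c S b | c b. B → b S c gives b S c | b c. B → N N B gives N N B | N B.

S ::= b a | c a N | c a | N | N S | epsilon; N ::= a c | c S b | c b | S | b B; B ::= b | b S c | b c | N N B | N B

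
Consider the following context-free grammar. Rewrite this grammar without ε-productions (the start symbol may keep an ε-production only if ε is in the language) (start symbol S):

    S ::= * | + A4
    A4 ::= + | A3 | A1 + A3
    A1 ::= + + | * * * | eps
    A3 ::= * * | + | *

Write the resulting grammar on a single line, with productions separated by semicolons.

S ::= * | + A4; A4 ::= + | A3 | A1 + A3 | + A3; A1 ::= + + | * * *; A3 ::= * * | + | *

Nullable set = {A1}.
ε ∉ L(G), so no ε-production is kept.
Add the nullable-subset variants: A4 → A1 + A3 gives A1 + A3 | + A3.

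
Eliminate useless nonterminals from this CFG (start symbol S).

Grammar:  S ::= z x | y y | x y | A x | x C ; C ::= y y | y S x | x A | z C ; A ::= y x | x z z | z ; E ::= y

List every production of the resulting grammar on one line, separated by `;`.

S ::= z x | y y | x y | A x | x C; C ::= y y | y S x | x A | z C; A ::= y x | x z z | z

Generating nonterminals: {A, C, E, S}.
Reachable from S after that: {A, C, S}.
Removed useless symbols: {E} and every production mentioning them.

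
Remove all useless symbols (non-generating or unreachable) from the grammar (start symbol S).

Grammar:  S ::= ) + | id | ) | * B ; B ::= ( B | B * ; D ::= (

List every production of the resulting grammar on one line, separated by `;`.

S ::= ) + | id | )

Generating nonterminals: {D, S}.
Reachable from S after that: {S}.
Removed useless symbols: {B, D} and every production mentioning them.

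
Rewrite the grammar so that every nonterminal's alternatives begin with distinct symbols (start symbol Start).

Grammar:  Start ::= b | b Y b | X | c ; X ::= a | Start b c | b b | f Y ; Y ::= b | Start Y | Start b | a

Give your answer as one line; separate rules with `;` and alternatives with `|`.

Start has alternatives sharing prefix 'b': factor to Start → b Start1 with Start1 → ε | Y b.
Y has alternatives sharing prefix 'Start': factor to Y → Start Y1 with Y1 → Y | b.

Start ::= X | c | b Start1; X ::= a | Start b c | b b | f Y; Y ::= b | a | Start Y1; Start1 ::= eps | Y b; Y1 ::= Y | b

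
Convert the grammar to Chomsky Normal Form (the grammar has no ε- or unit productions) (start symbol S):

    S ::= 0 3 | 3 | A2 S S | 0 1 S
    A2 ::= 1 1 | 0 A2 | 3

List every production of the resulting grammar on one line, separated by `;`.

S ::= X1 X2 | 3 | A2 Y1 | X1 Y2; A2 ::= X3 X3 | X1 A2 | 3; X1 ::= 0; X2 ::= 3; X3 ::= 1; Y1 ::= S S; Y2 ::= X3 S

Introduce a nonterminal for each terminal appearing in a rule of length ≥ 2: X1 → 0, X2 → 3, X3 → 1.
Binarize each right-hand side of length ≥ 3 by chaining fresh nonterminals (Y1, Y2, …): affected rules were S → A2 S S; S → X1 X3 S.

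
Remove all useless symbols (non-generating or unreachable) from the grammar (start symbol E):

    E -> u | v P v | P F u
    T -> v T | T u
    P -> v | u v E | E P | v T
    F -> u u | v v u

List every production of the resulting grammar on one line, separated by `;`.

Generating nonterminals: {E, F, P}.
Reachable from E after that: {E, F, P}.
Removed useless symbols: {T} and every production mentioning them.

E -> u | v P v | P F u; P -> v | u v E | E P; F -> u u | v v u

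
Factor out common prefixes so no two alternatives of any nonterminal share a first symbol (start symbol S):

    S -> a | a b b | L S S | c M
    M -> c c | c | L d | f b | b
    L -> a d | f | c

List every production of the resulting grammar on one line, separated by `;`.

S -> L S S | c M | a S'; M -> L d | f b | b | c M'; L -> a d | f | c; S' -> ε | b b; M' -> c | ε

S has alternatives sharing prefix 'a': factor to S → a S' with S' → ε | b b.
M has alternatives sharing prefix 'c': factor to M → c M' with M' → c | ε.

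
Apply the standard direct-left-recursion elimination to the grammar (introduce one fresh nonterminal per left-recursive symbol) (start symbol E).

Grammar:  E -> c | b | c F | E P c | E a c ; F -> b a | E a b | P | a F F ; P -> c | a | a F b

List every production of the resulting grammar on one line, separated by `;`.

E -> c E' | b E' | c F E'; F -> b a | E a b | P | a F F; P -> c | a | a F b; E' -> P c E' | a c E' | ε

Directly left-recursive nonterminal: E.
For E: α = {P c, a c}, β = {c, b, c F}. Rewrite as E → β E' and E' → α E' | ε.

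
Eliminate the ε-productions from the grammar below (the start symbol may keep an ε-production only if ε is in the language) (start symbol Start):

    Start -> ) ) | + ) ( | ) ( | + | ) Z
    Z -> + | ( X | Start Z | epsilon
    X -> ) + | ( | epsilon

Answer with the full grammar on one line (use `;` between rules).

The nullable symbols are {X, Z}.
ε ∉ L(G), so no ε-production is kept.
Add the nullable-subset variants: Start → ) Z gives ) Z | ). Z → ( X gives ( X | (. Z → Start Z gives Start Z | Start.

Start -> ) ) | + ) ( | ) ( | + | ) Z | ); Z -> + | ( X | ( | Start Z | Start; X -> ) + | (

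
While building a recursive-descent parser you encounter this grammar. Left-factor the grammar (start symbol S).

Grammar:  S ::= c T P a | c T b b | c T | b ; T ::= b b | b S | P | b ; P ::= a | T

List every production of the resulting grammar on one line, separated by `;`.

S has alternatives sharing prefix 'c T': factor to S → c T S' with S' → P a | b b | ε.
T has alternatives sharing prefix 'b': factor to T → b T' with T' → b | S | ε.

S ::= b | c T S'; T ::= P | b T'; P ::= a | T; S' ::= P a | b b | ε; T' ::= b | S | ε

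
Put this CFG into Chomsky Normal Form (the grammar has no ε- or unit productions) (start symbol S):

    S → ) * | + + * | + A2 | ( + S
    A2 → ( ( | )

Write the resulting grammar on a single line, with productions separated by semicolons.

S → X1 X2 | X3 Y1 | X3 A2 | X4 Y2; A2 → X4 X4 | ); X1 → ); X2 → *; X3 → +; X4 → (; Y1 → X3 X2; Y2 → X3 S

Introduce a nonterminal for each terminal appearing in a rule of length ≥ 2: X1 → ), X2 → *, X3 → +, X4 → (.
Binarize each right-hand side of length ≥ 3 by chaining fresh nonterminals (Y1, Y2, …): affected rules were S → X3 X3 X2; S → X4 X3 S.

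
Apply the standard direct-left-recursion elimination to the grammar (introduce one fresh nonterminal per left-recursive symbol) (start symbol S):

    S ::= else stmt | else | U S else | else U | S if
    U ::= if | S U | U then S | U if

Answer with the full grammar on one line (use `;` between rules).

S ::= else stmt S' | else S' | U S else S' | else U S'; U ::= if U' | S U U'; S' ::= if S' | ε; U' ::= then S U' | if U' | ε

S, U are directly left-recursive.
For S: α = {if}, β = {else stmt, else, U S else, else U}. Rewrite as S → β S' and S' → α S' | ε.
For U: α = {then S, if}, β = {if, S U}. Rewrite as U → β U' and U' → α U' | ε.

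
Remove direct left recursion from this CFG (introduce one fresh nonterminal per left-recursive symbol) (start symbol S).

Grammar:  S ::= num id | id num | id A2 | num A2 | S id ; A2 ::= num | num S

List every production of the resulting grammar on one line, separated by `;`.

Directly left-recursive nonterminal: S.
For S: α = {id}, β = {num id, id num, id A2, num A2}. Rewrite as S → β S' and S' → α S' | ε.

S ::= num id S' | id num S' | id A2 S' | num A2 S'; A2 ::= num | num S; S' ::= id S' | ε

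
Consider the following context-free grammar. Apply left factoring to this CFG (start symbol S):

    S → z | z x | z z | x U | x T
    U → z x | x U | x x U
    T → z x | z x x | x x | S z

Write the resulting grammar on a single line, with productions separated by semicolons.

S → z S' | x S''; U → z x | x U'; T → x x | S z | z x T'; S' → ε | x | z; S'' → U | T; U' → U | x U; T' → ε | x

S has alternatives sharing prefix 'z': factor to S → z S' with S' → ε | x | z.
S has alternatives sharing prefix 'x': factor to S → x S'' with S'' → U | T.
U has alternatives sharing prefix 'x': factor to U → x U' with U' → U | x U.
T has alternatives sharing prefix 'z x': factor to T → z x T' with T' → ε | x.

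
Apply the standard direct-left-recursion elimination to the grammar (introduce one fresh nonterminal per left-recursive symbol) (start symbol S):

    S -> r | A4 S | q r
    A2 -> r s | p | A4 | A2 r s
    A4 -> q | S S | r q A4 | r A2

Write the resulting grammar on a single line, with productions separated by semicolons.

A2 is directly left-recursive.
For A2: α = {r s}, β = {r s, p, A4}. Rewrite as A2 → β A2' and A2' → α A2' | ε.

S -> r | A4 S | q r; A2 -> r s A2' | p A2' | A4 A2'; A4 -> q | S S | r q A4 | r A2; A2' -> r s A2' | ε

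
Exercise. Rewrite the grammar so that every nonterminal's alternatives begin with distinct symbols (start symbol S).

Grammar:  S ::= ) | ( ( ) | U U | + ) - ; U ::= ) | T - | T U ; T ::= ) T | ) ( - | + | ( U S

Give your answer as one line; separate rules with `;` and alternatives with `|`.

U has alternatives sharing prefix 'T': factor to U → T U' with U' → - | U.
T has alternatives sharing prefix ')': factor to T → ) T' with T' → T | ( -.

S ::= ) | ( ( ) | U U | + ) -; U ::= ) | T U'; T ::= + | ( U S | ) T'; U' ::= - | U; T' ::= T | ( -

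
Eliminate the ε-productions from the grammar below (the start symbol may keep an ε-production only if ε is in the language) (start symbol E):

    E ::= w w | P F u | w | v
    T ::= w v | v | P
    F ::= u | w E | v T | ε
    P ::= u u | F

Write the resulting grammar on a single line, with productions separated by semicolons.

E ::= w w | P F u | P u | F u | u | w | v; T ::= w v | v | P; F ::= u | w E | v T | v; P ::= u u | F

Nullable nonterminals: {F, P, T}.
ε ∉ L(G), so no ε-production is kept.
Add the nullable-subset variants: E → P F u gives P F u | P u | F u | u. F → v T gives v T | v.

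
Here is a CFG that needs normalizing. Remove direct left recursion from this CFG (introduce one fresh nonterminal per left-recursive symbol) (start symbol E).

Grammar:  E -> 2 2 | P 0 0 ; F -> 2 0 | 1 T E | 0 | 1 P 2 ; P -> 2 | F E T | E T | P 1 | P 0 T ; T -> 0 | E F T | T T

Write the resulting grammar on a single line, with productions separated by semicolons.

Left recursion appears on P, T.
For P: α = {1, 0 T}, β = {2, F E T, E T}. Rewrite as P → β P' and P' → α P' | ε.
For T: α = {T}, β = {0, E F T}. Rewrite as T → β T' and T' → α T' | ε.

E -> 2 2 | P 0 0; F -> 2 0 | 1 T E | 0 | 1 P 2; P -> 2 P' | F E T P' | E T P'; T -> 0 T' | E F T T'; P' -> 1 P' | 0 T P' | epsilon; T' -> T T' | epsilon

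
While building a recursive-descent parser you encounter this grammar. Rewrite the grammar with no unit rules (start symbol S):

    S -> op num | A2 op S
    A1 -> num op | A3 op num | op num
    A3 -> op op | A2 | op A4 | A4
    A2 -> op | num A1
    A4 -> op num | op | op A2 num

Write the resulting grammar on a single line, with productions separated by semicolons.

Unit pairs: A3 ⇒* {A2, A4}.
For each unit pair (A, B), copy every non-unit production of B to A, then drop all unit productions.

S -> op num | A2 op S; A1 -> num op | A3 op num | op num; A3 -> op num | op | op A2 num | num A1 | op op | op A4; A2 -> op | num A1; A4 -> op num | op | op A2 num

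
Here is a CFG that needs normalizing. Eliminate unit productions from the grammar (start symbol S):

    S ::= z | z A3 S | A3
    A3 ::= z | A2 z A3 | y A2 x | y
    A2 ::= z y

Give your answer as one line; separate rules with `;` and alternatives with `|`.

Unit pairs: S ⇒* {A3}.
For each unit pair (A, B), copy every non-unit production of B to A, then drop all unit productions.

S ::= z | z A3 S | A2 z A3 | y A2 x | y; A3 ::= z | A2 z A3 | y A2 x | y; A2 ::= z y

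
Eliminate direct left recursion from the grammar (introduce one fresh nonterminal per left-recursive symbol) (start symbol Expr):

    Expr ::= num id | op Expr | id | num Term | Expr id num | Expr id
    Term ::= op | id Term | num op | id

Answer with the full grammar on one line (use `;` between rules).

Expr ::= num id Expr1 | op Expr Expr1 | id Expr1 | num Term Expr1; Term ::= op | id Term | num op | id; Expr1 ::= id num Expr1 | id Expr1 | ε

Directly left-recursive nonterminal: Expr.
For Expr: α = {id num, id}, β = {num id, op Expr, id, num Term}. Rewrite as Expr → β Expr1 and Expr1 → α Expr1 | ε.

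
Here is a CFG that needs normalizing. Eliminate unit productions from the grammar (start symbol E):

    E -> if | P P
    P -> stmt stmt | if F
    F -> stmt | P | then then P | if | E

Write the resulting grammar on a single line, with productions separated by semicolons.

E -> if | P P; P -> stmt stmt | if F; F -> if | P P | stmt | then then P | stmt stmt | if F

Unit pairs: F ⇒* {E, P}.
For each unit pair (A, B), copy every non-unit production of B to A, then drop all unit productions.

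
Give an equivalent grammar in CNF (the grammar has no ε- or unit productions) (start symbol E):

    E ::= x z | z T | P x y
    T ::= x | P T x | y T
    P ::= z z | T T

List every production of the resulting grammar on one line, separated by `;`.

Introduce a nonterminal for each terminal appearing in a rule of length ≥ 2: X1 → x, X2 → z, X3 → y.
Binarize each right-hand side of length ≥ 3 by chaining fresh nonterminals (Y1, Y2, …): affected rules were E → P X1 X3; T → P T X1.

E ::= X1 X2 | X2 T | P Y1; T ::= x | P Y2 | X3 T; P ::= X2 X2 | T T; X1 ::= x; X2 ::= z; X3 ::= y; Y1 ::= X1 X3; Y2 ::= T X1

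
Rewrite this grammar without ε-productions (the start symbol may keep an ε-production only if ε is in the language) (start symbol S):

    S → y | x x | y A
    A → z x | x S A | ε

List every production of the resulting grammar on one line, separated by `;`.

Nullable nonterminals: {A}.
ε ∉ L(G), so no ε-production is kept.
For each production, add variants omitting each subset of nullable occurrences: A → x S A gives x S A | x S.

S → y | x x | y A; A → z x | x S A | x S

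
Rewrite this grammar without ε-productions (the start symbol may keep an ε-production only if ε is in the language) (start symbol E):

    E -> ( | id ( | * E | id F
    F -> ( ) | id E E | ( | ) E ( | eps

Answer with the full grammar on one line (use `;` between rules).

Nullable nonterminals: {F}.
ε ∉ L(G), so no ε-production is kept.
For each production, add variants omitting each subset of nullable occurrences: E → id F gives id F | id.

E -> ( | id ( | * E | id F | id; F -> ( ) | id E E | ( | ) E (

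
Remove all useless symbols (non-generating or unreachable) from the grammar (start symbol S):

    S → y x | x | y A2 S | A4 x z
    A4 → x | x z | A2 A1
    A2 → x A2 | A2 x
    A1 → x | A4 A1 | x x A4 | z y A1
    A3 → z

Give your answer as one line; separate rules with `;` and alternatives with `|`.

Generating nonterminals: {A1, A3, A4, S}.
Reachable from S after that: {A4, S}.
Removed useless symbols: {A1, A2, A3} and every production mentioning them.

S → y x | x | A4 x z; A4 → x | x z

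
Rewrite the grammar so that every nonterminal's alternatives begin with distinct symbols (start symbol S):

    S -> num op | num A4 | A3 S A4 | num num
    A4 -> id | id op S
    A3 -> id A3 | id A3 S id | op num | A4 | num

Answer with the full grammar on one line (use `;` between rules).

S has alternatives sharing prefix 'num': factor to S → num S' with S' → op | A4 | num.
A4 has alternatives sharing prefix 'id': factor to A4 → id A4' with A4' → ε | op S.
A3 has alternatives sharing prefix 'id A3': factor to A3 → id A3 A3' with A3' → ε | S id.

S -> A3 S A4 | num S'; A4 -> id A4'; A3 -> op num | A4 | num | id A3 A3'; S' -> op | A4 | num; A4' -> ε | op S; A3' -> ε | S id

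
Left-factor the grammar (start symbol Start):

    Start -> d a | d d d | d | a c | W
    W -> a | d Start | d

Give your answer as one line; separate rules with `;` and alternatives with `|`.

Start has alternatives sharing prefix 'd': factor to Start → d Start1 with Start1 → a | d d | ε.
W has alternatives sharing prefix 'd': factor to W → d W1 with W1 → Start | ε.

Start -> a c | W | d Start1; W -> a | d W1; Start1 -> a | d d | eps; W1 -> Start | eps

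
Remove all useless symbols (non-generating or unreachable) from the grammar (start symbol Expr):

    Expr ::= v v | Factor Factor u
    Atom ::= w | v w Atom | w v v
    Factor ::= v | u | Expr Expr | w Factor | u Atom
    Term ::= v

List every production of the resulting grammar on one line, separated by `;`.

Generating nonterminals: {Atom, Expr, Factor, Term}.
Reachable from Expr after that: {Atom, Expr, Factor}.
Removed useless symbols: {Term} and every production mentioning them.

Expr ::= v v | Factor Factor u; Atom ::= w | v w Atom | w v v; Factor ::= v | u | Expr Expr | w Factor | u Atom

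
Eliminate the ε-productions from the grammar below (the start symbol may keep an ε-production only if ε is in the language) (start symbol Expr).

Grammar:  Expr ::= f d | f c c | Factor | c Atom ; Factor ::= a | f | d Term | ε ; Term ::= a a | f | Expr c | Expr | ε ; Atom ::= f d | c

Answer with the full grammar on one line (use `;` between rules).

Expr ::= f d | f c c | Factor | c Atom | ε; Factor ::= a | f | d Term | d; Term ::= a a | f | Expr c | c | Expr; Atom ::= f d | c

Nullable set = {Expr, Factor, Term}.
ε ∈ L(G) since Expr is nullable, so keep Expr → ε.
Expand every rule over subsets of its nullable positions: Factor → d Term gives d Term | d. Term → Expr c gives Expr c | c.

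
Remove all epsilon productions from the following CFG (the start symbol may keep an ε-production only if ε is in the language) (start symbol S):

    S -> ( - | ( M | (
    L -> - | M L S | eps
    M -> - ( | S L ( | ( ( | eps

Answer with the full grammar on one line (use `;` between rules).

S -> ( - | ( M | (; L -> - | M L S | M S | L S | S; M -> - ( | S L ( | S ( | ( (

Nullable set = {L, M}.
ε ∉ L(G), so no ε-production is kept.
Expand every rule over subsets of its nullable positions: S → ( M gives ( M | (. L → M L S gives M L S | M S | L S | S. M → S L ( gives S L ( | S (.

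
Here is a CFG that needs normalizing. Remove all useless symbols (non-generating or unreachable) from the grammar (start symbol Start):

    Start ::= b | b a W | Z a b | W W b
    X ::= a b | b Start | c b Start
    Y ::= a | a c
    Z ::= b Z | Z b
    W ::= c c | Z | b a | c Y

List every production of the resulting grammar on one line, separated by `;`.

Generating nonterminals: {Start, W, X, Y}.
Reachable from Start after that: {Start, W, Y}.
Removed useless symbols: {X, Z} and every production mentioning them.

Start ::= b | b a W | W W b; Y ::= a | a c; W ::= c c | b a | c Y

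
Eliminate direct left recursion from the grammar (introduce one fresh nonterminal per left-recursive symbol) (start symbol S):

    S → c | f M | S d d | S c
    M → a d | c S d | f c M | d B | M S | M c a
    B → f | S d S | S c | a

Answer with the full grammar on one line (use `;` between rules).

Left recursion appears on S, M.
For S: α = {d d, c}, β = {c, f M}. Rewrite as S → β S' and S' → α S' | ε.
For M: α = {S, c a}, β = {a d, c S d, f c M, d B}. Rewrite as M → β M' and M' → α M' | ε.

S → c S' | f M S'; M → a d M' | c S d M' | f c M M' | d B M'; B → f | S d S | S c | a; S' → d d S' | c S' | eps; M' → S M' | c a M' | eps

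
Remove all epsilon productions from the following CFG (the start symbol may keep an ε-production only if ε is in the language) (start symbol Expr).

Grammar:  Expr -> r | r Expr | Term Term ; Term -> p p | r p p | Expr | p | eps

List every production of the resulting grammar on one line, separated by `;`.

Nullable nonterminals: {Expr, Term}.
ε ∈ L(G) since Expr is nullable, so keep Expr → ε.
Expand every rule over subsets of its nullable positions: Expr → Term Term gives Term Term | Term.

Expr -> r | r Expr | Term Term | Term | eps; Term -> p p | r p p | Expr | p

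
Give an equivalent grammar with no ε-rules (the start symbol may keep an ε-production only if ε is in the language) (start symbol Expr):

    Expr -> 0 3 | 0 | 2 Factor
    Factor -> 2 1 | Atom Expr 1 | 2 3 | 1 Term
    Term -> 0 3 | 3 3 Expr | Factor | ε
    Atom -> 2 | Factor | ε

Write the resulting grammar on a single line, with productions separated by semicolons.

Nullable set = {Atom, Term}.
ε ∉ L(G), so no ε-production is kept.
Add the nullable-subset variants: Factor → Atom Expr 1 gives Atom Expr 1 | Expr 1. Factor → 1 Term gives 1 Term | 1.

Expr -> 0 3 | 0 | 2 Factor; Factor -> 2 1 | Atom Expr 1 | Expr 1 | 2 3 | 1 Term | 1; Term -> 0 3 | 3 3 Expr | Factor; Atom -> 2 | Factor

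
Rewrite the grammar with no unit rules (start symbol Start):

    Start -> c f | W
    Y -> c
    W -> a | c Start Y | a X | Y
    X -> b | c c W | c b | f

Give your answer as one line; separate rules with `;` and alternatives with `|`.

Start -> c f | c | a | c Start Y | a X; Y -> c; W -> c | a | c Start Y | a X; X -> b | c c W | c b | f

Unit pairs: Start ⇒* {W, Y}; W ⇒* {Y}.
For every A with A ⇒* B via unit rules, add B's non-unit alternatives to A; then delete every rule of the form X → Y.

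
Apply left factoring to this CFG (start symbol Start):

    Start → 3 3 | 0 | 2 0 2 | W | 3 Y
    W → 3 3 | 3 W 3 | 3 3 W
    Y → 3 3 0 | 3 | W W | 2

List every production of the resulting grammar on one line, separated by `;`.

Start → 0 | 2 0 2 | W | 3 Start1; W → 3 W1; Y → W W | 2 | 3 Y1; Start1 → 3 | Y; W1 → W 3 | 3 W11; Y1 → 3 0 | ε; W11 → ε | W

Start has alternatives sharing prefix '3': factor to Start → 3 Start1 with Start1 → 3 | Y.
W has alternatives sharing prefix '3': factor to W → 3 W1 with W1 → 3 | W 3 | 3 W.
Y has alternatives sharing prefix '3': factor to Y → 3 Y1 with Y1 → 3 0 | ε.
W1 has alternatives sharing prefix '3': factor to W1 → 3 W11 with W11 → ε | W.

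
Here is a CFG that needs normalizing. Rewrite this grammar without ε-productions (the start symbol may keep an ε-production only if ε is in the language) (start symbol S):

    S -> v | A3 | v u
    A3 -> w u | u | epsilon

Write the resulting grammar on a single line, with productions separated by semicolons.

Nullable set = {A3, S}.
ε ∈ L(G) since S is nullable, so keep S → ε.

S -> v | A3 | v u | epsilon; A3 -> w u | u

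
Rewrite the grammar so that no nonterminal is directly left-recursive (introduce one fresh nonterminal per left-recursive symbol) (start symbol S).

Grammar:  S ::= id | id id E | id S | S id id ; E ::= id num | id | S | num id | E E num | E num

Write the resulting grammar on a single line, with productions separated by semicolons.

Left recursion appears on S, E.
For S: α = {id id}, β = {id, id id E, id S}. Rewrite as S → β S' and S' → α S' | ε.
For E: α = {E num, num}, β = {id num, id, S, num id}. Rewrite as E → β E' and E' → α E' | ε.

S ::= id S' | id id E S' | id S S'; E ::= id num E' | id E' | S E' | num id E'; S' ::= id id S' | ε; E' ::= E num E' | num E' | ε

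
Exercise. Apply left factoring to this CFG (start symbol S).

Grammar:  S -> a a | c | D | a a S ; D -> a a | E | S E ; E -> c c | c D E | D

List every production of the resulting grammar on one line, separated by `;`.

S has alternatives sharing prefix 'a a': factor to S → a a S' with S' → ε | S.
E has alternatives sharing prefix 'c': factor to E → c E' with E' → c | D E.

S -> c | D | a a S'; D -> a a | E | S E; E -> D | c E'; S' -> ε | S; E' -> c | D E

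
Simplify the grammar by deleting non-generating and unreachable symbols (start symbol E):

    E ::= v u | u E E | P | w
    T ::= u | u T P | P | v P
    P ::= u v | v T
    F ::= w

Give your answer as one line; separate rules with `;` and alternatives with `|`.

E ::= v u | u E E | P | w; T ::= u | u T P | P | v P; P ::= u v | v T

Generating nonterminals: {E, F, P, T}.
Reachable from E after that: {E, P, T}.
Removed useless symbols: {F} and every production mentioning them.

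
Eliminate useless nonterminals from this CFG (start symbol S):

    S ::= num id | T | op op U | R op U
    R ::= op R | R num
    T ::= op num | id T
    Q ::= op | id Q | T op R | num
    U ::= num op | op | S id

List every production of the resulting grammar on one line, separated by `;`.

S ::= num id | T | op op U; T ::= op num | id T; U ::= num op | op | S id

Generating nonterminals: {Q, S, T, U}.
Reachable from S after that: {S, T, U}.
Removed useless symbols: {Q, R} and every production mentioning them.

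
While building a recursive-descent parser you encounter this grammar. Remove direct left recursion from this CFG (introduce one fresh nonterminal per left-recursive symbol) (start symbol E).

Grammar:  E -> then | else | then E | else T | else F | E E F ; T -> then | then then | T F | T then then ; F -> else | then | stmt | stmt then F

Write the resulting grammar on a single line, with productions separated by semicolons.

E -> then E' | else E' | then E E' | else T E' | else F E'; T -> then T' | then then T'; F -> else | then | stmt | stmt then F; E' -> E F E' | ε; T' -> F T' | then then T' | ε

Directly left-recursive nonterminals: E, T.
For E: α = {E F}, β = {then, else, then E, else T, else F}. Rewrite as E → β E' and E' → α E' | ε.
For T: α = {F, then then}, β = {then, then then}. Rewrite as T → β T' and T' → α T' | ε.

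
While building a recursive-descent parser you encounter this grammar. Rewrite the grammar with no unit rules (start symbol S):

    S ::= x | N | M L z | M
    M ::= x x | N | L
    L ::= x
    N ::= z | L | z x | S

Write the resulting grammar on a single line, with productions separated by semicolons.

S ::= x | M L z | z | z x | x x; M ::= x | M L z | z | z x | x x; L ::= x; N ::= x | M L z | z | z x | x x

Unit pairs: M ⇒* {L, N, S}; N ⇒* {L, M, S}; S ⇒* {L, M, N}.
Replace each nonterminal's rules with the union of the non-unit rules of every nonterminal it unit-derives.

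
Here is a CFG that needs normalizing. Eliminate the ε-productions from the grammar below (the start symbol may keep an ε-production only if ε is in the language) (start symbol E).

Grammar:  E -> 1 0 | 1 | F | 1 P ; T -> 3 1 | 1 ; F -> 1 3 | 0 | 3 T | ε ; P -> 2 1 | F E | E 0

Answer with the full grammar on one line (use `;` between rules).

E -> 1 0 | 1 | F | 1 P | ε; T -> 3 1 | 1; F -> 1 3 | 0 | 3 T; P -> 2 1 | F E | F | E | E 0 | 0

Nullable set = {E, F, P}.
ε ∈ L(G) since E is nullable, so keep E → ε.
Add the nullable-subset variants: P → F E gives F E | F | E. P → E 0 gives E 0 | 0.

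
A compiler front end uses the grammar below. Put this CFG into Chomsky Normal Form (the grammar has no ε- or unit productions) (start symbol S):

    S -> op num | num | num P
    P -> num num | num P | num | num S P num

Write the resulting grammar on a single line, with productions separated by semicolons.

S -> X1 X2 | num | X2 P; P -> X2 X2 | X2 P | num | X2 Y1; X1 -> op; X2 -> num; Y1 -> S Y2; Y2 -> P X2

Introduce a nonterminal for each terminal appearing in a rule of length ≥ 2: X1 → op, X2 → num.
Binarize each right-hand side of length ≥ 3 by chaining fresh nonterminals (Y1, Y2, …): affected rules were P → X2 S P X2.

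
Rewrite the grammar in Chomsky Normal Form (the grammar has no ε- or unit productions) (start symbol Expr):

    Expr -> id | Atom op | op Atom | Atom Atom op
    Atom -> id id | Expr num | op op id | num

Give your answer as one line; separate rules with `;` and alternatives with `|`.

Introduce a nonterminal for each terminal appearing in a rule of length ≥ 2: X1 → op, X2 → id, X3 → num.
Binarize each right-hand side of length ≥ 3 by chaining fresh nonterminals (Y1, Y2, …): affected rules were Expr → Atom Atom X1; Atom → X1 X1 X2.

Expr -> id | Atom X1 | X1 Atom | Atom Y1; Atom -> X2 X2 | Expr X3 | X1 Y2 | num; X1 -> op; X2 -> id; X3 -> num; Y1 -> Atom X1; Y2 -> X1 X2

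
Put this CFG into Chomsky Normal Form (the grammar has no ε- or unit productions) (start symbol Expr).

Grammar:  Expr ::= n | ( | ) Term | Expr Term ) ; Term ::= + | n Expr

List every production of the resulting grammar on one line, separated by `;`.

Introduce a nonterminal for each terminal appearing in a rule of length ≥ 2: X1 → ), X2 → n.
Binarize each right-hand side of length ≥ 3 by chaining fresh nonterminals (Y1, Y2, …): affected rules were Expr → Expr Term X1.

Expr ::= n | ( | X1 Term | Expr Y1; Term ::= + | X2 Expr; X1 ::= ); X2 ::= n; Y1 ::= Term X1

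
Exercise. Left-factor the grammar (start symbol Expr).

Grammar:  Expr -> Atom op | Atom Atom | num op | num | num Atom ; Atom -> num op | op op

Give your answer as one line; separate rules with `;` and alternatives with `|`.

Expr -> num Expr1 | Atom Expr2; Atom -> num op | op op; Expr1 -> op | ε | Atom; Expr2 -> op | Atom

Expr has alternatives sharing prefix 'num': factor to Expr → num Expr1 with Expr1 → op | ε | Atom.
Expr has alternatives sharing prefix 'Atom': factor to Expr → Atom Expr2 with Expr2 → op | Atom.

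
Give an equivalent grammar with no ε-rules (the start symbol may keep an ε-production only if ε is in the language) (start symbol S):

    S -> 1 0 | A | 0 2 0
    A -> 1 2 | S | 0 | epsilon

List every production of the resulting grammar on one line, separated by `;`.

The nullable symbols are {A, S}.
ε ∈ L(G) since S is nullable, so keep S → ε.

S -> 1 0 | A | 0 2 0 | ε; A -> 1 2 | S | 0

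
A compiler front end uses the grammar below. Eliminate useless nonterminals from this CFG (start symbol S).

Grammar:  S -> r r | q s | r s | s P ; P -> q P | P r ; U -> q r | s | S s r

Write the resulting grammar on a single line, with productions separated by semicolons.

Generating nonterminals: {S, U}.
Reachable from S after that: {S}.
Removed useless symbols: {P, U} and every production mentioning them.

S -> r r | q s | r s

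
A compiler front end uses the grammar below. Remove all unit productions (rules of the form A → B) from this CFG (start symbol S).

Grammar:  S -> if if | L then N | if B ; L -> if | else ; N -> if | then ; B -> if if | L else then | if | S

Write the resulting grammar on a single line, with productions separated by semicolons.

S -> if if | L then N | if B; L -> if | else; N -> if | then; B -> if if | L else then | if | L then N | if B

Unit pairs: B ⇒* {S}.
For every A with A ⇒* B via unit rules, add B's non-unit alternatives to A; then delete every rule of the form X → Y.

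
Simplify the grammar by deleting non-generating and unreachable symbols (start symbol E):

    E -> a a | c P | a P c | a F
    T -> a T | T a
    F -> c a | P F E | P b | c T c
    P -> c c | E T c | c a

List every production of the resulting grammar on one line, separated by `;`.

E -> a a | c P | a P c | a F; F -> c a | P F E | P b; P -> c c | c a

Generating nonterminals: {E, F, P}.
Reachable from E after that: {E, F, P}.
Removed useless symbols: {T} and every production mentioning them.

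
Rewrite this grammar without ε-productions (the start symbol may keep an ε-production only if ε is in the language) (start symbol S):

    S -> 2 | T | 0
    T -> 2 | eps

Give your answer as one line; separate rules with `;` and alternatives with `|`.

The nullable symbols are {S, T}.
ε ∈ L(G) since S is nullable, so keep S → ε.

S -> 2 | T | 0 | eps; T -> 2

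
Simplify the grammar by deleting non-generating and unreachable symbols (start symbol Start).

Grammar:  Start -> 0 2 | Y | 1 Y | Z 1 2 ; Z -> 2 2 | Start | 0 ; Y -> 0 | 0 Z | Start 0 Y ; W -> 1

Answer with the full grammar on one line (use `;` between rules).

Start -> 0 2 | Y | 1 Y | Z 1 2; Z -> 2 2 | Start | 0; Y -> 0 | 0 Z | Start 0 Y

Generating nonterminals: {Start, W, Y, Z}.
Reachable from Start after that: {Start, Y, Z}.
Removed useless symbols: {W} and every production mentioning them.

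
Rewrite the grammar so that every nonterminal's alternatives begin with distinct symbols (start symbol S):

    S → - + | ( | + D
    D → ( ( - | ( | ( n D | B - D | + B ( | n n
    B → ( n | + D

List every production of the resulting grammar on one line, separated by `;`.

D has alternatives sharing prefix '(': factor to D → ( D' with D' → ( - | ε | n D.

S → - + | ( | + D; D → B - D | + B ( | n n | ( D'; B → ( n | + D; D' → ( - | ε | n D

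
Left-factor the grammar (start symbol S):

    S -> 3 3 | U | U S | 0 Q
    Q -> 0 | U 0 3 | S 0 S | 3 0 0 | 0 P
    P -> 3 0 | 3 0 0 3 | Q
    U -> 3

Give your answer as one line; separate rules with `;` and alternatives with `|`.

S -> 3 3 | 0 Q | U S'; Q -> U 0 3 | S 0 S | 3 0 0 | 0 Q'; P -> Q | 3 0 P'; U -> 3; S' -> ε | S; Q' -> ε | P; P' -> ε | 0 3

S has alternatives sharing prefix 'U': factor to S → U S' with S' → ε | S.
Q has alternatives sharing prefix '0': factor to Q → 0 Q' with Q' → ε | P.
P has alternatives sharing prefix '3 0': factor to P → 3 0 P' with P' → ε | 0 3.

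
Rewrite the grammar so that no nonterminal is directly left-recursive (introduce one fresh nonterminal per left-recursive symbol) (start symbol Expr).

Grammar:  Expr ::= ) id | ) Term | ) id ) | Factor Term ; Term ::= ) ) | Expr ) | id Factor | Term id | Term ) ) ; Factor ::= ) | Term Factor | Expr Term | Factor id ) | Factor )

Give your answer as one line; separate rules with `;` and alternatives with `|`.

Expr ::= ) id | ) Term | ) id ) | Factor Term; Term ::= ) ) Term1 | Expr ) Term1 | id Factor Term1; Factor ::= ) Factor1 | Term Factor Factor1 | Expr Term Factor1; Term1 ::= id Term1 | ) ) Term1 | epsilon; Factor1 ::= id ) Factor1 | ) Factor1 | epsilon

Directly left-recursive nonterminals: Term, Factor.
For Term: α = {id, ) )}, β = {) ), Expr ), id Factor}. Rewrite as Term → β Term1 and Term1 → α Term1 | ε.
For Factor: α = {id ), )}, β = {), Term Factor, Expr Term}. Rewrite as Factor → β Factor1 and Factor1 → α Factor1 | ε.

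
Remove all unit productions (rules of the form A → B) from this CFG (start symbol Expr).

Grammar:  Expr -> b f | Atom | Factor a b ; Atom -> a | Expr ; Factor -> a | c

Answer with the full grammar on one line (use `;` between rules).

Unit pairs: Atom ⇒* {Expr}; Expr ⇒* {Atom}.
Replace each nonterminal's rules with the union of the non-unit rules of every nonterminal it unit-derives.

Expr -> a | b f | Factor a b; Atom -> a | b f | Factor a b; Factor -> a | c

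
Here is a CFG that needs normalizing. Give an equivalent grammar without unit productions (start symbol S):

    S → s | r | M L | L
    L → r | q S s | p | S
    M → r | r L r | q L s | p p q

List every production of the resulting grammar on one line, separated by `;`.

Unit pairs: L ⇒* {S}; S ⇒* {L}.
Replace each nonterminal's rules with the union of the non-unit rules of every nonterminal it unit-derives.

S → r | q S s | p | s | M L; L → r | q S s | p | s | M L; M → r | r L r | q L s | p p q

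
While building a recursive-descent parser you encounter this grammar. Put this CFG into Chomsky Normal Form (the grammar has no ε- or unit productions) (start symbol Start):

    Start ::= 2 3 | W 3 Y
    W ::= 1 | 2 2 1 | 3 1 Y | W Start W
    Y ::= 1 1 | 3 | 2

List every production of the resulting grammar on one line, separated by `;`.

Start ::= X1 X2 | W Y1; W ::= 1 | X1 Y2 | X2 Y3 | W Y4; Y ::= X3 X3 | 3 | 2; X1 ::= 2; X2 ::= 3; X3 ::= 1; Y1 ::= X2 Y; Y2 ::= X1 X3; Y3 ::= X3 Y; Y4 ::= Start W

Introduce a nonterminal for each terminal appearing in a rule of length ≥ 2: X1 → 2, X2 → 3, X3 → 1.
Binarize each right-hand side of length ≥ 3 by chaining fresh nonterminals (Y1, Y2, …): affected rules were Start → W X2 Y; W → X1 X1 X3; W → X2 X3 Y; W → W Start W.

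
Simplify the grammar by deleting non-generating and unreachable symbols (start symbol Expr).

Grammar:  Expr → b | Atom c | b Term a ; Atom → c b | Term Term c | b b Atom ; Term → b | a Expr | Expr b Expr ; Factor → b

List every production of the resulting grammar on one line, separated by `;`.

Generating nonterminals: {Atom, Expr, Factor, Term}.
Reachable from Expr after that: {Atom, Expr, Term}.
Removed useless symbols: {Factor} and every production mentioning them.

Expr → b | Atom c | b Term a; Atom → c b | Term Term c | b b Atom; Term → b | a Expr | Expr b Expr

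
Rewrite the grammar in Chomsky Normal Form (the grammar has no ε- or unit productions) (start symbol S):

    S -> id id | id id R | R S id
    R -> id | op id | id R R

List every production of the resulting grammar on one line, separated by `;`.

Introduce a nonterminal for each terminal appearing in a rule of length ≥ 2: X1 → id, X2 → op.
Binarize each right-hand side of length ≥ 3 by chaining fresh nonterminals (Y1, Y2, …): affected rules were S → X1 X1 R; S → R S X1; R → X1 R R.

S -> X1 X1 | X1 Y1 | R Y2; R -> id | X2 X1 | X1 Y3; X1 -> id; X2 -> op; Y1 -> X1 R; Y2 -> S X1; Y3 -> R R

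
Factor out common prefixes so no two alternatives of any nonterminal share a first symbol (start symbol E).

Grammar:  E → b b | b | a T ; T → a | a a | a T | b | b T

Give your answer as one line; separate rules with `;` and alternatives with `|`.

E has alternatives sharing prefix 'b': factor to E → b E' with E' → b | ε.
T has alternatives sharing prefix 'a': factor to T → a T' with T' → ε | a | T.
T has alternatives sharing prefix 'b': factor to T → b T'' with T'' → ε | T.

E → a T | b E'; T → a T' | b T''; E' → b | ε; T' → ε | a | T; T'' → ε | T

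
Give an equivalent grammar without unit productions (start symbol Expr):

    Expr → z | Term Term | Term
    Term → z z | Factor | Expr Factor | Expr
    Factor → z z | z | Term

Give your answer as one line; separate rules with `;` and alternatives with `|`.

Expr → z z | Expr Factor | z | Term Term; Term → z z | Expr Factor | z | Term Term; Factor → z z | Expr Factor | z | Term Term

Unit pairs: Expr ⇒* {Factor, Term}; Factor ⇒* {Expr, Term}; Term ⇒* {Expr, Factor}.
For each unit pair (A, B), copy every non-unit production of B to A, then drop all unit productions.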